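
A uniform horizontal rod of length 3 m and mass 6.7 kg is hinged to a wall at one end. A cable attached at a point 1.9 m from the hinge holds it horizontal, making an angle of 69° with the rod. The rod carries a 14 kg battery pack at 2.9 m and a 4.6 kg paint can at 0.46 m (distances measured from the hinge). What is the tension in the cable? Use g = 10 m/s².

Choose the hinge as the axis so the unknown hinge reaction has zero arm there.
Beam weight: 6.7 × 10 = 67 N down at 1.5 m → arm 1.5 m, τ = 67 × 1.5 = 100.5 N·m clockwise.
Battery pack: 14 × 10 = 140 N down at 2.9 m → arm 2.9 m, τ = 140 × 2.9 = 406 N·m clockwise.
Paint can: 4.6 × 10 = 46 N down at 0.46 m → arm 0.46 m, τ = 46 × 0.46 = 21.16 N·m clockwise.
Total clockwise load moment = 527.7 N·m.
The cable tension T acts at 1.9 m; only its component perpendicular to the rod, T sinθ, produces torque. sin 69° = 0.9336.
Balancing moments: T × 1.9 × 0.9336 = 527.7, giving T = 527.7 / 1.774 = 297 N.

T ≈ 297 N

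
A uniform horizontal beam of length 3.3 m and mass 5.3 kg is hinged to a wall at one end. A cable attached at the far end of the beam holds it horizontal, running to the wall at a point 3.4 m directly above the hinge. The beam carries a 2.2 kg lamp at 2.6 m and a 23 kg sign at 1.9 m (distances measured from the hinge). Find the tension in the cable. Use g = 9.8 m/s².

T ≈ 241 N

About the hinge:
Beam weight: 5.3 × 9.8 = 51.94 N down at 1.65 m → arm 1.65 m, τ = 51.94 × 1.65 = 85.7 N·m clockwise.
Lamp: 2.2 × 9.8 = 21.56 N down at 2.6 m → arm 2.6 m, τ = 21.56 × 2.6 = 56.06 N·m clockwise.
Sign: 23 × 9.8 = 225.4 N down at 1.9 m → arm 1.9 m, τ = 225.4 × 1.9 = 428.3 N·m clockwise.
Total clockwise load moment = 570.1 N·m.
The cable tension T acts at 3.3 m; only its component perpendicular to the beam, T sinθ, produces torque. sinθ = h/√(h²+d²) = 3.4/√(3.4²+3.3²) = 0.7176.
Στ = 0 ⇒ T × 3.3 × 0.7176 = 570.1 ⇒ T = 570.1 / 2.368 = 241 N.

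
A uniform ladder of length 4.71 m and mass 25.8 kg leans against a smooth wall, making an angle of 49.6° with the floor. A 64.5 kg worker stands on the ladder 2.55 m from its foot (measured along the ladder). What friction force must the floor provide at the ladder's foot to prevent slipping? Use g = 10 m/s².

f ≈ 407 N

Sum moments about the foot of the ladder (the floor normal and friction both act there and drop out).
Ladder weight 25.8×10 = 258 N acts at 2.355 m along the ladder; its horizontal arm is 2.355·cos49.6° = 1.526 m → τ = 393.7 N·m clockwise.
Worker: 64.5×10 = 645 N at 2.55 m → arm 1.653 m → τ = 1066 N·m clockwise.
Wall normal N acts horizontally at the top; its moment arm is the height L sinθ = 4.71·sin49.6° = 3.587 m, counterclockwise.
For rotational equilibrium, N × 3.587 = 1460, so N = 407 N.
ΣFx = 0: friction at the foot balances the wall's push, so f = N_wall = 407 N.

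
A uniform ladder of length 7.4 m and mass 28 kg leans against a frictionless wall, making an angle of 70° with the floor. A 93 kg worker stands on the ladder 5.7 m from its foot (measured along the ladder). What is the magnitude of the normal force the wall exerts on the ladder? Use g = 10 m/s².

N_wall ≈ 312 N

Take moments about the foot of the ladder.
Ladder weight 28×10 = 280 N acts at 3.7 m along the ladder; its horizontal arm is 3.7·cos70° = 1.265 m → τ = 354.2 N·m clockwise.
Worker: 93×10 = 930 N at 5.7 m → arm 1.95 m → τ = 1814 N·m clockwise.
Wall normal N acts horizontally at the top; its moment arm is the height L sinθ = 7.4·sin70° = 6.954 m, counterclockwise.
Στ = 0 ⇒ N × 6.954 = 2168 ⇒ N = 312 N.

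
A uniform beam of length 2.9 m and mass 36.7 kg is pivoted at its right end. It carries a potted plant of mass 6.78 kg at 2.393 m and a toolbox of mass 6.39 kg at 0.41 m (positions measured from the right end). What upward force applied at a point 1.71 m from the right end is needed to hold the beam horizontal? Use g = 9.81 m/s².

F ≈ 413 N

Taking torques about the right end:
Beam weight: 36.7 × 9.81 = 360 N down at 1.45 m → arm 1.45 m, τ = 360 × 1.45 = 522 N·m counterclockwise.
Potted plant: 6.78 × 9.81 = 66.51 N down at 2.393 m → arm 2.393 m, τ = 66.51 × 2.393 = 159.2 N·m counterclockwise.
Toolbox: 6.39 × 9.81 = 62.69 N down at 0.41 m → arm 0.41 m, τ = 62.69 × 0.41 = 25.7 N·m counterclockwise.
Net moment of the loads = 706.9 N·m counterclockwise.
The upward force F acts at a point 1.71 m from the right end, arm 1.71 m, giving F × 1.71 clockwise.
For rotational equilibrium, F × 1.71 = 706.9, so F = 706.9 / 1.71 = 413 N.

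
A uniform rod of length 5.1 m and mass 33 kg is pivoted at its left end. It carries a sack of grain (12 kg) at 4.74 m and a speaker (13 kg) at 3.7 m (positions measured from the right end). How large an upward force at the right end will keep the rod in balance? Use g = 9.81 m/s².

F ≈ 205 N

Sum moments about the left end (the unknown pivot reaction has zero arm there).
Beam weight: 33 × 9.81 = 323.7 N down at 2.55 m → arm 2.55 m, τ = 323.7 × 2.55 = 825.4 N·m clockwise.
Sack of grain: 12 × 9.81 = 117.7 N down at 4.74 m → arm 0.36 m, τ = 117.7 × 0.36 = 42.37 N·m clockwise.
Speaker: 13 × 9.81 = 127.5 N down at 3.7 m → arm 1.4 m, τ = 127.5 × 1.4 = 178.5 N·m clockwise.
Net moment of the loads = 1046 N·m clockwise.
The upward force F acts at the right end, arm 5.1 m, giving F × 5.1 counterclockwise.
Setting net torque to zero: F × 5.1 = 1046 → F = 1046 / 5.1 = 205 N.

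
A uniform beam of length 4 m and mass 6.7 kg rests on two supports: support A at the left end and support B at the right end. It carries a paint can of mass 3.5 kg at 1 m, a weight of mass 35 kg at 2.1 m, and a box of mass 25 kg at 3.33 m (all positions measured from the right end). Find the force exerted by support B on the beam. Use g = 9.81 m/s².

Choose support A as the axis so its reaction then has zero moment arm.
Beam weight: 6.7 × 9.81 = 65.73 N down at 2 m → arm 2 m, τ = 65.73 × 2 = 131.5 N·m clockwise.
Paint can: 3.5 × 9.81 = 34.34 N down at 1 m → arm 3 m, τ = 34.34 × 3 = 103 N·m clockwise.
Weight: 35 × 9.81 = 343.4 N down at 2.1 m → arm 1.9 m, τ = 343.4 × 1.9 = 652.5 N·m clockwise.
Box: 25 × 9.81 = 245.2 N down at 3.33 m → arm 0.67 m, τ = 245.2 × 0.67 = 164.3 N·m clockwise.
Net load moment about support A = 1051 N·m clockwise.
Reaction R at support B is upward at 0 m, arm 4 m → moment R × 4 counterclockwise.
For rotational equilibrium, R × 4 = 1051, so R = 263 N.

R_B ≈ 263 N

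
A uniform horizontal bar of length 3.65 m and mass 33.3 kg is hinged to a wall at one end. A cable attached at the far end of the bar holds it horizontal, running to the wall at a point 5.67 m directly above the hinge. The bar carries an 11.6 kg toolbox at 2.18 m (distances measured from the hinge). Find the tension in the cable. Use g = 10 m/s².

T ≈ 280 N

Take moments about the hinge.
Beam weight: 33.3 × 10 = 333 N down at 1.825 m → arm 1.825 m, τ = 333 × 1.825 = 607.7 N·m clockwise.
Toolbox: 11.6 × 10 = 116 N down at 2.18 m → arm 2.18 m, τ = 116 × 2.18 = 252.9 N·m clockwise.
Total clockwise load moment = 860.6 N·m.
The cable tension T acts at 3.65 m; only its component perpendicular to the bar, T sinθ, produces torque. sinθ = h/√(h²+d²) = 5.67/√(5.67²+3.65²) = 0.8408.
Setting net torque to zero: T × 3.65 × 0.8408 = 860.6 → T = 860.6 / 3.069 = 280 N.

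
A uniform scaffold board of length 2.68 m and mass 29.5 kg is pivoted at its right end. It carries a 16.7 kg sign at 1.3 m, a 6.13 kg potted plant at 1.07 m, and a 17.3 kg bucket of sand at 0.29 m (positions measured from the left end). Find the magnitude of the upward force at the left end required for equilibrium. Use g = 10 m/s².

Sum moments about the right end (the unknown pivot reaction has zero arm there).
Beam weight: 29.5 × 10 = 295 N down at 1.34 m → arm 1.34 m, τ = 295 × 1.34 = 395.3 N·m counterclockwise.
Sign: 16.7 × 10 = 167 N down at 1.3 m → arm 1.38 m, τ = 167 × 1.38 = 230.5 N·m counterclockwise.
Potted plant: 6.13 × 10 = 61.3 N down at 1.07 m → arm 1.61 m, τ = 61.3 × 1.61 = 98.69 N·m counterclockwise.
Bucket of sand: 17.3 × 10 = 173 N down at 0.29 m → arm 2.39 m, τ = 173 × 2.39 = 413.5 N·m counterclockwise.
Net moment of the loads = 1138 N·m counterclockwise.
The upward force F acts at the left end, arm 2.68 m, giving F × 2.68 clockwise.
For rotational equilibrium, F × 2.68 = 1138, so F = 1138 / 2.68 = 425 N.

F ≈ 425 N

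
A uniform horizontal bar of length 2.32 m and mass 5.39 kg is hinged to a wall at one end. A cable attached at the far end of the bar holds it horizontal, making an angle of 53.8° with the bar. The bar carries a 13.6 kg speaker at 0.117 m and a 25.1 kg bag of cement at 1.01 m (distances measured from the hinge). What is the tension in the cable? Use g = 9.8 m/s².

Take moments about the hinge.
Beam weight: 5.39 × 9.8 = 52.82 N down at 1.16 m → arm 1.16 m, τ = 52.82 × 1.16 = 61.27 N·m clockwise.
Speaker: 13.6 × 9.8 = 133.3 N down at 0.117 m → arm 0.117 m, τ = 133.3 × 0.117 = 15.6 N·m clockwise.
Bag of cement: 25.1 × 9.8 = 246 N down at 1.01 m → arm 1.01 m, τ = 246 × 1.01 = 248.5 N·m clockwise.
Total clockwise load moment = 325.4 N·m.
The cable tension T acts at 2.32 m; only its component perpendicular to the bar, T sinθ, produces torque. sin 53.8° = 0.807.
Balancing moments: T × 2.32 × 0.807 = 325.4, giving T = 325.4 / 1.872 = 174 N.

T ≈ 174 N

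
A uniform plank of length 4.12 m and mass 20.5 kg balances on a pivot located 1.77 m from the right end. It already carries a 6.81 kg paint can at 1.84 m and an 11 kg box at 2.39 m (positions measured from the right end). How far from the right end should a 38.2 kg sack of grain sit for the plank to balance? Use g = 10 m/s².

x ≈ 1.42 m from the right end

Taking torques about the pivot (at 1.77 m from the right end):
Beam weight: 20.5 × 10 = 205 N down at 2.06 m → arm 0.29 m, τ = 205 × 0.29 = 59.45 N·m counterclockwise.
Paint can: 6.81 × 10 = 68.1 N down at 1.84 m → arm 0.07 m, τ = 68.1 × 0.07 = 4.767 N·m counterclockwise.
Box: 11 × 10 = 110 N down at 2.39 m → arm 0.62 m, τ = 110 × 0.62 = 68.2 N·m counterclockwise.
Net moment of existing loads = 132.4 N·m counterclockwise.
The sack of grain weighs 38.2 × 10 = 382 N and must supply an equal clockwise moment, so its lever arm about the pivot is 132.4 / 382 = 0.347 m.
That puts it at 1.77 − 0.347 = 1.42 m from the right end.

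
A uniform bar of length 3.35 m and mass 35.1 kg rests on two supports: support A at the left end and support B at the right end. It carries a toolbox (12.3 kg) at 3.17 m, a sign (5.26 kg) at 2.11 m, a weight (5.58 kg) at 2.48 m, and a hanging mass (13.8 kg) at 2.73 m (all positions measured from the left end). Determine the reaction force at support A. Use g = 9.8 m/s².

R_A ≈ 237 N

About support B:
Beam weight: 35.1 × 9.8 = 344 N down at 1.675 m → arm 1.675 m, τ = 344 × 1.675 = 576.2 N·m counterclockwise.
Toolbox: 12.3 × 9.8 = 120.5 N down at 3.17 m → arm 0.18 m, τ = 120.5 × 0.18 = 21.69 N·m counterclockwise.
Sign: 5.26 × 9.8 = 51.55 N down at 2.11 m → arm 1.24 m, τ = 51.55 × 1.24 = 63.92 N·m counterclockwise.
Weight: 5.58 × 9.8 = 54.68 N down at 2.48 m → arm 0.87 m, τ = 54.68 × 0.87 = 47.57 N·m counterclockwise.
Hanging mass: 13.8 × 9.8 = 135.2 N down at 2.73 m → arm 0.62 m, τ = 135.2 × 0.62 = 83.82 N·m counterclockwise.
Net load moment about support B = 793.2 N·m counterclockwise.
Reaction R at support A is upward at 0 m, arm 3.35 m → moment R × 3.35 clockwise.
Balancing moments: R × 3.35 = 793.2, giving R = 237 N.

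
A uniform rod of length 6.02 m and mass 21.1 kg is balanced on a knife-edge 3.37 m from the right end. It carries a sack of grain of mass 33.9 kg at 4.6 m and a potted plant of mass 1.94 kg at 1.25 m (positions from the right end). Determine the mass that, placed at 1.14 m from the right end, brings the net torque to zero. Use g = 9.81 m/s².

Taking torques about the knife-edge (at 3.37 m from the right end):
Beam weight: 21.1 × 9.81 = 207 N down at 3.01 m → arm 0.36 m, τ = 207 × 0.36 = 74.52 N·m clockwise.
Sack of grain: 33.9 × 9.81 = 332.6 N down at 4.6 m → arm 1.23 m, τ = 332.6 × 1.23 = 409.1 N·m counterclockwise.
Potted plant: 1.94 × 9.81 = 19.03 N down at 1.25 m → arm 2.12 m, τ = 19.03 × 2.12 = 40.34 N·m clockwise.
Net moment of known loads = 294.2 N·m counterclockwise.
An unknown mass m at 1.14 m has arm 2.23 m; its moment is m·g·2.23 clockwise.
Balancing moments: m × 9.81 × 2.23 = 294.2, giving m = 294.2 / (9.81 × 2.23) = 13.4 kg.

m ≈ 13.4 kg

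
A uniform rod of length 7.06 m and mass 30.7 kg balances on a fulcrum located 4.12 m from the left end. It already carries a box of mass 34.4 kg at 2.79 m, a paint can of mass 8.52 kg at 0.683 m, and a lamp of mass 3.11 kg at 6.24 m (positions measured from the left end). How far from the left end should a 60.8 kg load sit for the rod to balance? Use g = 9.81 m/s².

Choose the fulcrum (at 4.12 m from the left end) as the axis so the support reaction has zero arm there.
Beam weight: 30.7 × 9.81 = 301.2 N down at 3.53 m → arm 0.59 m, τ = 301.2 × 0.59 = 177.7 N·m counterclockwise.
Box: 34.4 × 9.81 = 337.5 N down at 2.79 m → arm 1.33 m, τ = 337.5 × 1.33 = 448.9 N·m counterclockwise.
Paint can: 8.52 × 9.81 = 83.58 N down at 0.683 m → arm 3.437 m, τ = 83.58 × 3.437 = 287.3 N·m counterclockwise.
Lamp: 3.11 × 9.81 = 30.51 N down at 6.24 m → arm 2.12 m, τ = 30.51 × 2.12 = 64.68 N·m clockwise.
Net moment of existing loads = 849.2 N·m counterclockwise.
The load weighs 60.8 × 9.81 = 596.4 N and must supply an equal clockwise moment, so its lever arm about the fulcrum is 849.2 / 596.4 = 1.42 m.
That puts it at 4.12 + 1.42 = 5.54 m from the left end.

x ≈ 5.54 m from the left end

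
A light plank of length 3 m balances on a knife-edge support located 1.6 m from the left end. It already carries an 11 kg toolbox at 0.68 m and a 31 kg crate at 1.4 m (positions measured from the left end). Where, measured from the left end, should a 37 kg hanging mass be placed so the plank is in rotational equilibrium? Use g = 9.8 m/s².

x ≈ 2.04 m from the left end

About the knife-edge support (at 1.6 m from the left end):
Toolbox: 11 × 9.8 = 107.8 N down at 0.68 m → arm 0.92 m, τ = 107.8 × 0.92 = 99.18 N·m counterclockwise.
Crate: 31 × 9.8 = 303.8 N down at 1.4 m → arm 0.2 m, τ = 303.8 × 0.2 = 60.76 N·m counterclockwise.
Net moment of existing loads = 159.9 N·m counterclockwise.
The hanging mass weighs 37 × 9.8 = 362.6 N and must supply an equal clockwise moment, so its lever arm about the knife-edge support is 159.9 / 362.6 = 0.441 m.
That puts it at 1.6 + 0.441 = 2.04 m from the left end.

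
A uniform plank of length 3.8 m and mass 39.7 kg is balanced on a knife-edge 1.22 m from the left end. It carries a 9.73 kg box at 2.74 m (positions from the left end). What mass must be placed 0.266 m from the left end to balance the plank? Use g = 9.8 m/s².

m ≈ 43.8 kg

About the knife-edge (at 1.22 m from the left end):
Beam weight: 39.7 × 9.8 = 389.1 N down at 1.9 m → arm 0.68 m, τ = 389.1 × 0.68 = 264.6 N·m clockwise.
Box: 9.73 × 9.8 = 95.35 N down at 2.74 m → arm 1.52 m, τ = 95.35 × 1.52 = 144.9 N·m clockwise.
Net moment of known loads = 409.5 N·m clockwise.
An unknown mass m at 0.266 m has arm 0.954 m; its moment is m·g·0.954 counterclockwise.
Setting net torque to zero: m × 9.8 × 0.954 = 409.5 → m = 409.5 / (9.8 × 0.954) = 43.8 kg.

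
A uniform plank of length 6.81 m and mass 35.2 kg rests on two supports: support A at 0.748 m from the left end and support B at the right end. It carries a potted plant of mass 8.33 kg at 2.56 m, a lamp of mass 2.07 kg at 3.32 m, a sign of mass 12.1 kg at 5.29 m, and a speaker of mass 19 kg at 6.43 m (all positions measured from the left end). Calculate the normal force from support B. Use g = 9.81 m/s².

Choose support A as the axis so its reaction then has zero moment arm.
Beam weight: 35.2 × 9.81 = 345.3 N down at 3.405 m → arm 2.657 m, τ = 345.3 × 2.657 = 917.5 N·m clockwise.
Potted plant: 8.33 × 9.81 = 81.72 N down at 2.56 m → arm 1.812 m, τ = 81.72 × 1.812 = 148.1 N·m clockwise.
Lamp: 2.07 × 9.81 = 20.31 N down at 3.32 m → arm 2.572 m, τ = 20.31 × 2.572 = 52.24 N·m clockwise.
Sign: 12.1 × 9.81 = 118.7 N down at 5.29 m → arm 4.542 m, τ = 118.7 × 4.542 = 539.1 N·m clockwise.
Speaker: 19 × 9.81 = 186.4 N down at 6.43 m → arm 5.682 m, τ = 186.4 × 5.682 = 1059 N·m clockwise.
Net load moment about support A = 2716 N·m clockwise.
Reaction R at support B is upward at 6.81 m, arm 6.062 m → moment R × 6.062 counterclockwise.
Στ = 0 ⇒ R × 6.062 = 2716 ⇒ R = 448 N.

R_B ≈ 448 N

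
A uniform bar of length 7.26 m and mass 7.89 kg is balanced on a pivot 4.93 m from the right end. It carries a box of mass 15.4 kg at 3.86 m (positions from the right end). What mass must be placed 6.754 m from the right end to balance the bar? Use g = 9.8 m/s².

Taking torques about the pivot (at 4.93 m from the right end):
Beam weight: 7.89 × 9.8 = 77.32 N down at 3.63 m → arm 1.3 m, τ = 77.32 × 1.3 = 100.5 N·m clockwise.
Box: 15.4 × 9.8 = 150.9 N down at 3.86 m → arm 1.07 m, τ = 150.9 × 1.07 = 161.5 N·m clockwise.
Net moment of known loads = 262 N·m clockwise.
An unknown mass m at 6.754 m has arm 1.824 m; its moment is m·g·1.824 counterclockwise.
Στ = 0 ⇒ m × 9.8 × 1.824 = 262 ⇒ m = 262 / (9.8 × 1.824) = 14.7 kg.

m ≈ 14.7 kg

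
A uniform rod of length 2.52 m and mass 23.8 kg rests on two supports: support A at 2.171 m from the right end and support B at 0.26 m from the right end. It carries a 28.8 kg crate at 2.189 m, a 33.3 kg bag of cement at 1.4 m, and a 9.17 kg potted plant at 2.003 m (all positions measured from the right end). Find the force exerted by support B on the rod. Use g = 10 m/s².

R_B ≈ 253 N

Taking torques about support A:
Beam weight: 23.8 × 10 = 238 N down at 1.26 m → arm 0.911 m, τ = 238 × 0.911 = 216.8 N·m clockwise.
Crate: 28.8 × 10 = 288 N down at 2.189 m → arm 0.018 m, τ = 288 × 0.018 = 5.184 N·m counterclockwise.
Bag of cement: 33.3 × 10 = 333 N down at 1.4 m → arm 0.771 m, τ = 333 × 0.771 = 256.7 N·m clockwise.
Potted plant: 9.17 × 10 = 91.7 N down at 2.003 m → arm 0.168 m, τ = 91.7 × 0.168 = 15.41 N·m clockwise.
Net load moment about support A = 483.7 N·m clockwise.
Reaction R at support B is upward at 0.26 m, arm 1.911 m → moment R × 1.911 counterclockwise.
For rotational equilibrium, R × 1.911 = 483.7, so R = 253 N.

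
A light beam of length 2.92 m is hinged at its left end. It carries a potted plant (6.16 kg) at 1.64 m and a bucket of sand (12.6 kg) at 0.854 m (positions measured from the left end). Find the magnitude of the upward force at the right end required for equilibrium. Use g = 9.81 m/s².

F ≈ 70.1 N

Taking torques about the left end:
Potted plant: 6.16 × 9.81 = 60.43 N down at 1.64 m → arm 1.64 m, τ = 60.43 × 1.64 = 99.11 N·m clockwise.
Bucket of sand: 12.6 × 9.81 = 123.6 N down at 0.854 m → arm 0.854 m, τ = 123.6 × 0.854 = 105.6 N·m clockwise.
Net moment of the loads = 204.7 N·m clockwise.
The upward force F acts at the right end, arm 2.92 m, giving F × 2.92 counterclockwise.
For rotational equilibrium, F × 2.92 = 204.7, so F = 204.7 / 2.92 = 70.1 N.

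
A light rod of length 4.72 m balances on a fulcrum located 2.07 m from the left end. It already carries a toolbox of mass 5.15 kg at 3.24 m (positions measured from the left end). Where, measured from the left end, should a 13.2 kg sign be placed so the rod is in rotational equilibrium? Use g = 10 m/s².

Take moments about the fulcrum (at 2.07 m from the left end).
Toolbox: 5.15 × 10 = 51.5 N down at 3.24 m → arm 1.17 m, τ = 51.5 × 1.17 = 60.25 N·m clockwise.
Net moment of existing loads = 60.25 N·m clockwise.
The sign weighs 13.2 × 10 = 132 N and must supply an equal counterclockwise moment, so its lever arm about the fulcrum is 60.25 / 132 = 0.456 m.
That puts it at 2.07 − 0.456 = 1.61 m from the left end.

x ≈ 1.61 m from the left end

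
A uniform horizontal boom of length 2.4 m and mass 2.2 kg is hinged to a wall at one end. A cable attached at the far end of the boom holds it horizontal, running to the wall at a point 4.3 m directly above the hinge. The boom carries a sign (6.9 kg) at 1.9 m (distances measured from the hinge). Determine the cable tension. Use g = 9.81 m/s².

Take moments about the hinge.
Beam weight: 2.2 × 9.81 = 21.58 N down at 1.2 m → arm 1.2 m, τ = 21.58 × 1.2 = 25.9 N·m clockwise.
Sign: 6.9 × 9.81 = 67.69 N down at 1.9 m → arm 1.9 m, τ = 67.69 × 1.9 = 128.6 N·m clockwise.
Total clockwise load moment = 154.5 N·m.
The cable tension T acts at 2.4 m; only its component perpendicular to the boom, T sinθ, produces torque. sinθ = h/√(h²+d²) = 4.3/√(4.3²+2.4²) = 0.8732.
Setting net torque to zero: T × 2.4 × 0.8732 = 154.5 → T = 154.5 / 2.096 = 73.7 N.

T ≈ 73.7 N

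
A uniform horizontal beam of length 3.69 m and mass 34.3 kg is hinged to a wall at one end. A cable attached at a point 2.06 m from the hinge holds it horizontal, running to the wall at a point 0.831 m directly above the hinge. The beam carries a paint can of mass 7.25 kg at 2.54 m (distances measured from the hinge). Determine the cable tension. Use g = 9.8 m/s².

T ≈ 1040 N

Take moments about the hinge.
Beam weight: 34.3 × 9.8 = 336.1 N down at 1.845 m → arm 1.845 m, τ = 336.1 × 1.845 = 620.1 N·m clockwise.
Paint can: 7.25 × 9.8 = 71.05 N down at 2.54 m → arm 2.54 m, τ = 71.05 × 2.54 = 180.5 N·m clockwise.
Total clockwise load moment = 800.6 N·m.
The cable tension T acts at 2.06 m; only its component perpendicular to the beam, T sinθ, produces torque. sinθ = h/√(h²+d²) = 0.831/√(0.831²+2.06²) = 0.3741.
Στ = 0 ⇒ T × 2.06 × 0.3741 = 800.6 ⇒ T = 800.6 / 0.7706 = 1040 N.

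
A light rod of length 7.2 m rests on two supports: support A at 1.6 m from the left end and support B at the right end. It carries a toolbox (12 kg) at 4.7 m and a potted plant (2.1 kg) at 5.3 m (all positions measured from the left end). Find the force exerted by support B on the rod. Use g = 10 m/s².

R_B ≈ 80.3 N

About support A:
Toolbox: 12 × 10 = 120 N down at 4.7 m → arm 3.1 m, τ = 120 × 3.1 = 372 N·m clockwise.
Potted plant: 2.1 × 10 = 21 N down at 5.3 m → arm 3.7 m, τ = 21 × 3.7 = 77.7 N·m clockwise.
Net load moment about support A = 449.7 N·m clockwise.
Reaction R at support B is upward at 7.2 m, arm 5.6 m → moment R × 5.6 counterclockwise.
Setting net torque to zero: R × 5.6 = 449.7 → R = 80.3 N.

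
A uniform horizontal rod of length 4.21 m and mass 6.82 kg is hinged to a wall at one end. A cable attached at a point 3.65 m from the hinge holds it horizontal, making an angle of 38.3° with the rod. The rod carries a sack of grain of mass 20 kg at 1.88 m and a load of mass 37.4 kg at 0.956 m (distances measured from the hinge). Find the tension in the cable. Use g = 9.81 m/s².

Sum moments about the hinge (the unknown hinge reaction has zero arm there).
Beam weight: 6.82 × 9.81 = 66.9 N down at 2.105 m → arm 2.105 m, τ = 66.9 × 2.105 = 140.8 N·m clockwise.
Sack of grain: 20 × 9.81 = 196.2 N down at 1.88 m → arm 1.88 m, τ = 196.2 × 1.88 = 368.9 N·m clockwise.
Load: 37.4 × 9.81 = 366.9 N down at 0.956 m → arm 0.956 m, τ = 366.9 × 0.956 = 350.8 N·m clockwise.
Total clockwise load moment = 860.5 N·m.
The cable tension T acts at 3.65 m; only its component perpendicular to the rod, T sinθ, produces torque. sin 38.3° = 0.6198.
Setting net torque to zero: T × 3.65 × 0.6198 = 860.5 → T = 860.5 / 2.262 = 380 N.

T ≈ 380 N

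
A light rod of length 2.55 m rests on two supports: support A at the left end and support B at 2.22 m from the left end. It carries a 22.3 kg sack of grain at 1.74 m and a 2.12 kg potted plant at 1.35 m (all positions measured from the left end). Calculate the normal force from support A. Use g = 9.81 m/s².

R_A ≈ 55.5 N

Choose support B as the axis so its reaction then has zero moment arm.
Sack of grain: 22.3 × 9.81 = 218.8 N down at 1.74 m → arm 0.48 m, τ = 218.8 × 0.48 = 105 N·m counterclockwise.
Potted plant: 2.12 × 9.81 = 20.8 N down at 1.35 m → arm 0.87 m, τ = 20.8 × 0.87 = 18.1 N·m counterclockwise.
Net load moment about support B = 123.1 N·m counterclockwise.
Reaction R at support A is upward at 0 m, arm 2.22 m → moment R × 2.22 clockwise.
For rotational equilibrium, R × 2.22 = 123.1, so R = 55.5 N.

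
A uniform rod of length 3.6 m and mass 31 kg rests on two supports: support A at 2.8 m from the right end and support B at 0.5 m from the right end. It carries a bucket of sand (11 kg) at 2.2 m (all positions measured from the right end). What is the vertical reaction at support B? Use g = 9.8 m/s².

R_B ≈ 160 N

Take moments about support A.
Beam weight: 31 × 9.8 = 303.8 N down at 1.8 m → arm 1 m, τ = 303.8 × 1 = 303.8 N·m clockwise.
Bucket of sand: 11 × 9.8 = 107.8 N down at 2.2 m → arm 0.6 m, τ = 107.8 × 0.6 = 64.68 N·m clockwise.
Net load moment about support A = 368.5 N·m clockwise.
Reaction R at support B is upward at 0.5 m, arm 2.3 m → moment R × 2.3 counterclockwise.
Setting net torque to zero: R × 2.3 = 368.5 → R = 160 N.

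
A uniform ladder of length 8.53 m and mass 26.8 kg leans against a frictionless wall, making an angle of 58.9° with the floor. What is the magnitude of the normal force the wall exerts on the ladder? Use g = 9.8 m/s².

Taking torques about the foot of the ladder:
Ladder weight 26.8×9.8 = 262.6 N acts at 4.265 m along the ladder; its horizontal arm is 4.265·cos58.9° = 2.203 m → τ = 578.5 N·m clockwise.
Wall normal N acts horizontally at the top; its moment arm is the height L sinθ = 8.53·sin58.9° = 7.304 m, counterclockwise.
For rotational equilibrium, N × 7.304 = 578.5, so N = 79.2 N.

N_wall ≈ 79.2 N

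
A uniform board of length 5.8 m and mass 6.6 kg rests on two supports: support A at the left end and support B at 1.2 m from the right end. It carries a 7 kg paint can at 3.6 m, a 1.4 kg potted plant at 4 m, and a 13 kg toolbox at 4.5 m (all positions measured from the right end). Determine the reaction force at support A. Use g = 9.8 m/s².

Sum moments about support B (its reaction then has zero moment arm).
Beam weight: 6.6 × 9.8 = 64.68 N down at 2.9 m → arm 1.7 m, τ = 64.68 × 1.7 = 110 N·m counterclockwise.
Paint can: 7 × 9.8 = 68.6 N down at 3.6 m → arm 2.4 m, τ = 68.6 × 2.4 = 164.6 N·m counterclockwise.
Potted plant: 1.4 × 9.8 = 13.72 N down at 4 m → arm 2.8 m, τ = 13.72 × 2.8 = 38.42 N·m counterclockwise.
Toolbox: 13 × 9.8 = 127.4 N down at 4.5 m → arm 3.3 m, τ = 127.4 × 3.3 = 420.4 N·m counterclockwise.
Net load moment about support B = 733.4 N·m counterclockwise.
Reaction R at support A is upward at 5.8 m, arm 4.6 m → moment R × 4.6 clockwise.
Setting net torque to zero: R × 4.6 = 733.4 → R = 159 N.

R_A ≈ 159 N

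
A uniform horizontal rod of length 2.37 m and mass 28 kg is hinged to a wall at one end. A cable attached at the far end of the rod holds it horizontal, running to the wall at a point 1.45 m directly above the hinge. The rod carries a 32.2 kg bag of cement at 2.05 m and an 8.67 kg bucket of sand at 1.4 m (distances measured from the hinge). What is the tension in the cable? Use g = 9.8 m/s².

Take moments about the hinge.
Beam weight: 28 × 9.8 = 274.4 N down at 1.185 m → arm 1.185 m, τ = 274.4 × 1.185 = 325.2 N·m clockwise.
Bag of cement: 32.2 × 9.8 = 315.6 N down at 2.05 m → arm 2.05 m, τ = 315.6 × 2.05 = 647 N·m clockwise.
Bucket of sand: 8.67 × 9.8 = 84.97 N down at 1.4 m → arm 1.4 m, τ = 84.97 × 1.4 = 119 N·m clockwise.
Total clockwise load moment = 1091 N·m.
The cable tension T acts at 2.37 m; only its component perpendicular to the rod, T sinθ, produces torque. sinθ = h/√(h²+d²) = 1.45/√(1.45²+2.37²) = 0.5219.
For rotational equilibrium, T × 2.37 × 0.5219 = 1091, so T = 1091 / 1.237 = 882 N.

T ≈ 882 N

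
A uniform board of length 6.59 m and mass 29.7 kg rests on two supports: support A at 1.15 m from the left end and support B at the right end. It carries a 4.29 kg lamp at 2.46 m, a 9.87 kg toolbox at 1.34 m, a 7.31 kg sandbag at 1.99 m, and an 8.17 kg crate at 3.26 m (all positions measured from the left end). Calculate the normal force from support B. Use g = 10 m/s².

R_B ≈ 174 N

Choose support A as the axis so its reaction then has zero moment arm.
Beam weight: 29.7 × 10 = 297 N down at 3.295 m → arm 2.145 m, τ = 297 × 2.145 = 637.1 N·m clockwise.
Lamp: 4.29 × 10 = 42.9 N down at 2.46 m → arm 1.31 m, τ = 42.9 × 1.31 = 56.2 N·m clockwise.
Toolbox: 9.87 × 10 = 98.7 N down at 1.34 m → arm 0.19 m, τ = 98.7 × 0.19 = 18.75 N·m clockwise.
Sandbag: 7.31 × 10 = 73.1 N down at 1.99 m → arm 0.84 m, τ = 73.1 × 0.84 = 61.4 N·m clockwise.
Crate: 8.17 × 10 = 81.7 N down at 3.26 m → arm 2.11 m, τ = 81.7 × 2.11 = 172.4 N·m clockwise.
Net load moment about support A = 945.9 N·m clockwise.
Reaction R at support B is upward at 6.59 m, arm 5.44 m → moment R × 5.44 counterclockwise.
For rotational equilibrium, R × 5.44 = 945.9, so R = 174 N.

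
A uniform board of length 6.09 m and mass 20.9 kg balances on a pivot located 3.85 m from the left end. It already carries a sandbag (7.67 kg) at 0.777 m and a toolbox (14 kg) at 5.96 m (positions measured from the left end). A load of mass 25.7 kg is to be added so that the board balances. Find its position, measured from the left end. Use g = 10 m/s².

Take moments about the pivot (at 3.85 m from the left end).
Beam weight: 20.9 × 10 = 209 N down at 3.045 m → arm 0.805 m, τ = 209 × 0.805 = 168.2 N·m counterclockwise.
Sandbag: 7.67 × 10 = 76.7 N down at 0.777 m → arm 3.073 m, τ = 76.7 × 3.073 = 235.7 N·m counterclockwise.
Toolbox: 14 × 10 = 140 N down at 5.96 m → arm 2.11 m, τ = 140 × 2.11 = 295.4 N·m clockwise.
Net moment of existing loads = 108.5 N·m counterclockwise.
The load weighs 25.7 × 10 = 257 N and must supply an equal clockwise moment, so its lever arm about the pivot is 108.5 / 257 = 0.422 m.
That puts it at 3.85 + 0.422 = 4.27 m from the left end.

x ≈ 4.27 m from the left end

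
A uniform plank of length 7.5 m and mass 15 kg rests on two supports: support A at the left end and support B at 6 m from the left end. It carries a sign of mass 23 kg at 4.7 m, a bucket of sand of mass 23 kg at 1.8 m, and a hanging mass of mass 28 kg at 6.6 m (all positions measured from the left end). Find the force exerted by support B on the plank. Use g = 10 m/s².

Take moments about support A.
Beam weight: 15 × 10 = 150 N down at 3.75 m → arm 3.75 m, τ = 150 × 3.75 = 562.5 N·m clockwise.
Sign: 23 × 10 = 230 N down at 4.7 m → arm 4.7 m, τ = 230 × 4.7 = 1081 N·m clockwise.
Bucket of sand: 23 × 10 = 230 N down at 1.8 m → arm 1.8 m, τ = 230 × 1.8 = 414 N·m clockwise.
Hanging mass: 28 × 10 = 280 N down at 6.6 m → arm 6.6 m, τ = 280 × 6.6 = 1848 N·m clockwise.
Net load moment about support A = 3906 N·m clockwise.
Reaction R at support B is upward at 6 m, arm 6 m → moment R × 6 counterclockwise.
Setting net torque to zero: R × 6 = 3906 → R = 651 N.

R_B ≈ 651 N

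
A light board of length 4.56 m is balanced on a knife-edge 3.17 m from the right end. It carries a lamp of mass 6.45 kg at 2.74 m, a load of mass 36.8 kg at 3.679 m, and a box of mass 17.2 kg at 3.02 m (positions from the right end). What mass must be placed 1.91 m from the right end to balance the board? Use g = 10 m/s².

m ≈ 10.6 kg

About the knife-edge (at 3.17 m from the right end):
Lamp: 6.45 × 10 = 64.5 N down at 2.74 m → arm 0.43 m, τ = 64.5 × 0.43 = 27.73 N·m clockwise.
Load: 36.8 × 10 = 368 N down at 3.679 m → arm 0.509 m, τ = 368 × 0.509 = 187.3 N·m counterclockwise.
Box: 17.2 × 10 = 172 N down at 3.02 m → arm 0.15 m, τ = 172 × 0.15 = 25.8 N·m clockwise.
Net moment of known loads = 133.8 N·m counterclockwise.
An unknown mass m at 1.91 m has arm 1.26 m; its moment is m·g·1.26 clockwise.
For rotational equilibrium, m × 10 × 1.26 = 133.8, so m = 133.8 / (10 × 1.26) = 10.6 kg.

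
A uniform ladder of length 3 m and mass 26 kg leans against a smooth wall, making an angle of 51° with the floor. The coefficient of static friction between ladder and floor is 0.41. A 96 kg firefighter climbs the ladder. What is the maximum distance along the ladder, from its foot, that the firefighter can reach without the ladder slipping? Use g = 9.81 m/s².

d ≈ 1.52 m

Choose the foot of the ladder as the axis so the floor normal and friction both act there and drop out.
Ladder weight 26×9.81 = 255.1 N acts at 1.5 m along the ladder; its horizontal arm is 1.5·cos51° = 0.944 m → τ = 240.8 N·m clockwise.
Firefighter weight 96×9.81 = 941.8 N at distance d → arm d·cos51° → τ = 941.8·d·0.6293 clockwise.
Wall normal N at the top has arm L sinθ = 2.331 m counterclockwise, so Στ = 0 gives N·2.331 = 240.8 + 592.7·d.
ΣFy = 0 ⇒ N_floor = 1197 N, so the maximum friction is μ_s·N_floor = 0.41×1197 = 490.8 N. ΣFx = 0 ⇒ N_wall = f, so at the slipping point N = 490.8 N.
Substituting: 490.8×2.331 = 240.8 + 592.7·d ⇒ d = (1144 − 240.8) / 592.7 = 1.52 m.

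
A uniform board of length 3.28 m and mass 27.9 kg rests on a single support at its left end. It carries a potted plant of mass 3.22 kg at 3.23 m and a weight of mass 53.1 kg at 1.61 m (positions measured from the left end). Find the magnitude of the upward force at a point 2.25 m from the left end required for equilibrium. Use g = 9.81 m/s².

F ≈ 618 N

About the left end:
Beam weight: 27.9 × 9.81 = 273.7 N down at 1.64 m → arm 1.64 m, τ = 273.7 × 1.64 = 448.9 N·m clockwise.
Potted plant: 3.22 × 9.81 = 31.59 N down at 3.23 m → arm 3.23 m, τ = 31.59 × 3.23 = 102 N·m clockwise.
Weight: 53.1 × 9.81 = 520.9 N down at 1.61 m → arm 1.61 m, τ = 520.9 × 1.61 = 838.6 N·m clockwise.
Net moment of the loads = 1390 N·m clockwise.
The upward force F acts at a point 2.25 m from the left end, arm 2.25 m, giving F × 2.25 counterclockwise.
Balancing moments: F × 2.25 = 1390, giving F = 1390 / 2.25 = 618 N.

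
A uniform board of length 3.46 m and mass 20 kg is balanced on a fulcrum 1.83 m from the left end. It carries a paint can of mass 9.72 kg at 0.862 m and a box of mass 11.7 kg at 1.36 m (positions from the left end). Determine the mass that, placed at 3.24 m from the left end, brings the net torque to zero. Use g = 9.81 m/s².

m ≈ 12 kg

Sum moments about the fulcrum (at 1.83 m from the left end) (the support reaction has zero arm there).
Beam weight: 20 × 9.81 = 196.2 N down at 1.73 m → arm 0.1 m, τ = 196.2 × 0.1 = 19.62 N·m counterclockwise.
Paint can: 9.72 × 9.81 = 95.35 N down at 0.862 m → arm 0.968 m, τ = 95.35 × 0.968 = 92.3 N·m counterclockwise.
Box: 11.7 × 9.81 = 114.8 N down at 1.36 m → arm 0.47 m, τ = 114.8 × 0.47 = 53.96 N·m counterclockwise.
Net moment of known loads = 165.9 N·m counterclockwise.
An unknown mass m at 3.24 m has arm 1.41 m; its moment is m·g·1.41 clockwise.
Στ = 0 ⇒ m × 9.81 × 1.41 = 165.9 ⇒ m = 165.9 / (9.81 × 1.41) = 12 kg.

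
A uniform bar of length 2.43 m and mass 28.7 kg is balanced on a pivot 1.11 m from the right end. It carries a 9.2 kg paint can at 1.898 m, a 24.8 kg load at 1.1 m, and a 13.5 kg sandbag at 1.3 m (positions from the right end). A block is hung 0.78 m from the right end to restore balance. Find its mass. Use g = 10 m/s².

m ≈ 38.1 kg

About the pivot (at 1.11 m from the right end):
Beam weight: 28.7 × 10 = 287 N down at 1.215 m → arm 0.105 m, τ = 287 × 0.105 = 30.13 N·m counterclockwise.
Paint can: 9.2 × 10 = 92 N down at 1.898 m → arm 0.788 m, τ = 92 × 0.788 = 72.5 N·m counterclockwise.
Load: 24.8 × 10 = 248 N down at 1.1 m → arm 0.01 m, τ = 248 × 0.01 = 2.48 N·m clockwise.
Sandbag: 13.5 × 10 = 135 N down at 1.3 m → arm 0.19 m, τ = 135 × 0.19 = 25.65 N·m counterclockwise.
Net moment of known loads = 125.8 N·m counterclockwise.
An unknown mass m at 0.78 m has arm 0.33 m; its moment is m·g·0.33 clockwise.
Setting net torque to zero: m × 10 × 0.33 = 125.8 → m = 125.8 / (10 × 0.33) = 38.1 kg.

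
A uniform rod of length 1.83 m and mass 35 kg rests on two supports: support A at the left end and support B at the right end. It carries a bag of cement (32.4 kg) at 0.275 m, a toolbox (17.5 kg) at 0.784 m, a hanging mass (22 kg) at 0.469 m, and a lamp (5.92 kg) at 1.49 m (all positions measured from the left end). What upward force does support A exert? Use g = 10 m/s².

About support B:
Beam weight: 35 × 10 = 350 N down at 0.915 m → arm 0.915 m, τ = 350 × 0.915 = 320.2 N·m counterclockwise.
Bag of cement: 32.4 × 10 = 324 N down at 0.275 m → arm 1.555 m, τ = 324 × 1.555 = 503.8 N·m counterclockwise.
Toolbox: 17.5 × 10 = 175 N down at 0.784 m → arm 1.046 m, τ = 175 × 1.046 = 183.1 N·m counterclockwise.
Hanging mass: 22 × 10 = 220 N down at 0.469 m → arm 1.361 m, τ = 220 × 1.361 = 299.4 N·m counterclockwise.
Lamp: 5.92 × 10 = 59.2 N down at 1.49 m → arm 0.34 m, τ = 59.2 × 0.34 = 20.13 N·m counterclockwise.
Net load moment about support B = 1327 N·m counterclockwise.
Reaction R at support A is upward at 0 m, arm 1.83 m → moment R × 1.83 clockwise.
Setting net torque to zero: R × 1.83 = 1327 → R = 725 N.

R_A ≈ 725 N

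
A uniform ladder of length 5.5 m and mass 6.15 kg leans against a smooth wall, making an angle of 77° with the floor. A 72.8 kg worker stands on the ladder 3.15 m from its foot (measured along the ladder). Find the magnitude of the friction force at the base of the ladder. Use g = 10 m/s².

About the foot of the ladder:
Ladder weight 6.15×10 = 61.5 N acts at 2.75 m along the ladder; its horizontal arm is 2.75·cos77° = 0.6186 m → τ = 38.04 N·m clockwise.
Worker: 72.8×10 = 728 N at 3.15 m → arm 0.7086 m → τ = 515.9 N·m clockwise.
Wall normal N acts horizontally at the top; its moment arm is the height L sinθ = 5.5·sin77° = 5.359 m, counterclockwise.
Setting net torque to zero: N × 5.359 = 553.9 → N = 103 N.
ΣFx = 0: friction at the foot balances the wall's push, so f = N_wall = 103 N.

f ≈ 103 N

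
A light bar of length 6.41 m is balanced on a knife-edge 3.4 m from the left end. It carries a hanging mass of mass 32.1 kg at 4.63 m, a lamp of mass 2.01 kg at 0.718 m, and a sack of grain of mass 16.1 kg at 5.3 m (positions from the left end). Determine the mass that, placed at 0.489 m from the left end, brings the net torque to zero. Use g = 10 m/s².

m ≈ 22.2 kg

Taking torques about the knife-edge (at 3.4 m from the left end):
Hanging mass: 32.1 × 10 = 321 N down at 4.63 m → arm 1.23 m, τ = 321 × 1.23 = 394.8 N·m clockwise.
Lamp: 2.01 × 10 = 20.1 N down at 0.718 m → arm 2.682 m, τ = 20.1 × 2.682 = 53.91 N·m counterclockwise.
Sack of grain: 16.1 × 10 = 161 N down at 5.3 m → arm 1.9 m, τ = 161 × 1.9 = 305.9 N·m clockwise.
Net moment of known loads = 646.8 N·m clockwise.
An unknown mass m at 0.489 m has arm 2.911 m; its moment is m·g·2.911 counterclockwise.
Balancing moments: m × 10 × 2.911 = 646.8, giving m = 646.8 / (10 × 2.911) = 22.2 kg.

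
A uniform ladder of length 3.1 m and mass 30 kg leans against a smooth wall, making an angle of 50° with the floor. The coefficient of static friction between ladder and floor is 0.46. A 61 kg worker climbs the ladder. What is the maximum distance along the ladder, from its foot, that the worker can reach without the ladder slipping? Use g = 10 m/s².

Choose the foot of the ladder as the axis so the floor normal and friction both act there and drop out.
Ladder weight 30×10 = 300 N acts at 1.55 m along the ladder; its horizontal arm is 1.55·cos50° = 0.9963 m → τ = 298.9 N·m clockwise.
Worker weight 61×10 = 610 N at distance d → arm d·cos50° → τ = 610·d·0.6428 clockwise.
Wall normal N at the top has arm L sinθ = 2.375 m counterclockwise, so Στ = 0 gives N·2.375 = 298.9 + 392.1·d.
ΣFy = 0 ⇒ N_floor = 910 N, so the maximum friction is μ_s·N_floor = 0.46×910 = 418.6 N. ΣFx = 0 ⇒ N_wall = f, so at the slipping point N = 418.6 N.
Substituting: 418.6×2.375 = 298.9 + 392.1·d ⇒ d = (994.2 − 298.9) / 392.1 = 1.77 m.

d ≈ 1.77 m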